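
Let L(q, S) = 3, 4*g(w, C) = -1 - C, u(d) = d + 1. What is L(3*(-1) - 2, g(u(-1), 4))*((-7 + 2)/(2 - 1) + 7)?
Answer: 6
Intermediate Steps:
u(d) = 1 + d
g(w, C) = -¼ - C/4 (g(w, C) = (-1 - C)/4 = -¼ - C/4)
L(3*(-1) - 2, g(u(-1), 4))*((-7 + 2)/(2 - 1) + 7) = 3*((-7 + 2)/(2 - 1) + 7) = 3*(-5/1 + 7) = 3*(-5*1 + 7) = 3*(-5 + 7) = 3*2 = 6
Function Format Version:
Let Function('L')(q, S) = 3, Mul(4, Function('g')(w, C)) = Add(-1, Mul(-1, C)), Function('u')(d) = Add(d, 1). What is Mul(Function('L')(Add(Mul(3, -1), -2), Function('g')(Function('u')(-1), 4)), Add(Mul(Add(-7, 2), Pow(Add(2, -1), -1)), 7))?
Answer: 6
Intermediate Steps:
Function('u')(d) = Add(1, d)
Function('g')(w, C) = Add(Rational(-1, 4), Mul(Rational(-1, 4), C)) (Function('g')(w, C) = Mul(Rational(1, 4), Add(-1, Mul(-1, C))) = Add(Rational(-1, 4), Mul(Rational(-1, 4), C)))
Mul(Function('L')(Add(Mul(3, -1), -2), Function('g')(Function('u')(-1), 4)), Add(Mul(Add(-7, 2), Pow(Add(2, -1), -1)), 7)) = Mul(3, Add(Mul(Add(-7, 2), Pow(Add(2, -1), -1)), 7)) = Mul(3, Add(Mul(-5, Pow(1, -1)), 7)) = Mul(3, Add(Mul(-5, 1), 7)) = Mul(3, Add(-5, 7)) = Mul(3, 2) = 6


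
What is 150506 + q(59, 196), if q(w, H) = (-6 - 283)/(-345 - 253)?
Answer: 90002877/598 ≈ 1.5051e+5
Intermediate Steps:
q(w, H) = 289/598 (q(w, H) = -289/(-598) = -289*(-1/598) = 289/598)
150506 + q(59, 196) = 150506 + 289/598 = 90002877/598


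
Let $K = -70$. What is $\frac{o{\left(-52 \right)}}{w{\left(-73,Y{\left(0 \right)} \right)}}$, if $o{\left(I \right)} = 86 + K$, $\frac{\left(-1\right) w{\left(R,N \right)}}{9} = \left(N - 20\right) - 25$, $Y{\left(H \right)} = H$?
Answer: $\frac{16}{405} \approx 0.039506$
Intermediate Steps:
$w{\left(R,N \right)} = 405 - 9 N$ ($w{\left(R,N \right)} = - 9 \left(\left(N - 20\right) - 25\right) = - 9 \left(\left(-20 + N\right) - 25\right) = - 9 \left(-45 + N\right) = 405 - 9 N$)
$o{\left(I \right)} = 16$ ($o{\left(I \right)} = 86 - 70 = 16$)
$\frac{o{\left(-52 \right)}}{w{\left(-73,Y{\left(0 \right)} \right)}} = \frac{16}{405 - 0} = \frac{16}{405 + 0} = \frac{16}{405}$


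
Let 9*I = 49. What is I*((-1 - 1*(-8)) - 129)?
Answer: -5978/9 ≈ -664.22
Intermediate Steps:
I = 49/9 (I = (⅑)*49 = 49/9 ≈ 5.4444)
I*((-1 - 1*(-8)) - 129) = 49*((-1 - 1*(-8)) - 129)/9 = 49*((-1 + 8) - 129)/9 = 49*(7 - 129)/9 = (49/9)*(-122) = -5978/9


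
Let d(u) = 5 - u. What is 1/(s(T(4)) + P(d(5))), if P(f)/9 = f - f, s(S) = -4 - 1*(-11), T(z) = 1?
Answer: ⅐ ≈ 0.14286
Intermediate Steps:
s(S) = 7 (s(S) = -4 + 11 = 7)
P(f) = 0 (P(f) = 9*(f - f) = 9*0 = 0)
1/(s(T(4)) + P(d(5))) = 1/(7 + 0) = 1/7 = ⅐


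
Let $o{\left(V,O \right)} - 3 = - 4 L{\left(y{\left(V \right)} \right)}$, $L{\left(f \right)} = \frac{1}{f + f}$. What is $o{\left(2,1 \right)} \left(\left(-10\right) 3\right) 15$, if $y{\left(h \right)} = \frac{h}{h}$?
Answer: $-450$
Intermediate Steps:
$y{\left(h \right)} = 1$
$L{\left(f \right)} = \frac{1}{2 f}$
$o{\left(V,O \right)} = 1$ ($o{\left(V,O \right)} = 3 - 4 \frac{1}{2 \cdot 1} = 3 - 4 \cdot \frac{1}{2} \cdot 1 = 3 - 2 = 1$)
$o{\left(2,1 \right)} \left(\left(-10\right) 3\right) 15 = 1 \left(\left(-10\right) 3\right) 15 = 1 \left(-30\right) 15 = \left(-30\right) 15 = -450$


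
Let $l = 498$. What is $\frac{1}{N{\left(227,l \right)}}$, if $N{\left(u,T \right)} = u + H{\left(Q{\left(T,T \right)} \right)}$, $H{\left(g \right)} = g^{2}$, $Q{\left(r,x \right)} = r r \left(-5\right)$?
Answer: $\frac{1}{1537649600627} \approx 6.5034 \cdot 10^{-13}$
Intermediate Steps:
$Q{\left(r,x \right)} = - 5 r^{2}$ ($Q{\left(r,x \right)} = r^{2} \left(-5\right) = - 5 r^{2}$)
$N{\left(u,T \right)} = u + 25 T^{4}$ ($N{\left(u,T \right)} = u + \left(- 5 T^{2}\right)^{2} = u + 25 T^{4}$)
$\frac{1}{N{\left(227,l \right)}} = \frac{1}{227 + 25 \cdot 498^{4}} = \frac{1}{227 + 25 \cdot 61505984016} = \frac{1}{227 + 1537649600400} = \frac{1}{1537649600627}$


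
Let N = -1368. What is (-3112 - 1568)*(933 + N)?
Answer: 2035800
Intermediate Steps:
(-3112 - 1568)*(933 + N) = (-3112 - 1568)*(933 - 1368) = -4680*(-435) = 2035800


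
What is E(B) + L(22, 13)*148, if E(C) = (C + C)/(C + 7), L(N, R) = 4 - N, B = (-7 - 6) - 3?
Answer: -23944/9 ≈ -2660.4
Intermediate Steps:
B = -16 (B = -13 - 3 = -16)
E(C) = 2*C/(7 + C) (E(C) = (2*C)/(7 + C) = 2*C/(7 + C))
E(B) + L(22, 13)*148 = 2*(-16)/(7 - 16) + (4 - 1*22)*148 = 2*(-16)/(-9) + (4 - 22)*148 = 2*(-16)*(-⅑) - 18*148 = 32/9 - 2664 = -23944/9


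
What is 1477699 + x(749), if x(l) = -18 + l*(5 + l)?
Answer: 2042427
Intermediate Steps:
1477699 + x(749) = 1477699 + (-18 + 749² + 5*749) = 1477699 + (-18 + 561001 + 3745) = 1477699 + 564728 = 2042427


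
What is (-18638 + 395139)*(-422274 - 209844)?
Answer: -237993059118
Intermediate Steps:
(-18638 + 395139)*(-422274 - 209844) = 376501*(-632118) = -237993059118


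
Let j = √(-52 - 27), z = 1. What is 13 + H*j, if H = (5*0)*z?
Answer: 13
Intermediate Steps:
j = I*√79 (j = √(-79) = I*√79 ≈ 8.8882*I)
H = 0 (H = (5*0)*1 = 0*1 = 0)
13 + H*j = 13 + 0*(I*√79) = 13 + 0 = 13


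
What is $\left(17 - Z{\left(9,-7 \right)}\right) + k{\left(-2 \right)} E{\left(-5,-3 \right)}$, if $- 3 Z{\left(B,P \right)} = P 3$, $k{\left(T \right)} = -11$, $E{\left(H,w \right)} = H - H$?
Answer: $10$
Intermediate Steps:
$E{\left(H,w \right)} = 0$
$Z{\left(B,P \right)} = - P$ ($Z{\left(B,P \right)} = - \frac{P 3}{3} = - \frac{3 P}{3} = - P$)
$\left(17 - Z{\left(9,-7 \right)}\right) + k{\left(-2 \right)} E{\left(-5,-3 \right)} = \left(17 - \left(-1\right) \left(-7\right)\right) - 0 = \left(17 - 7\right) + 0 = 10 + 0 = 10$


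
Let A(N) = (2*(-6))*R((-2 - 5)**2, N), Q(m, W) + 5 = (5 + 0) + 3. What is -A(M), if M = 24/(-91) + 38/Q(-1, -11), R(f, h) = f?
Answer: 588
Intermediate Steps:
Q(m, W) = 3 (Q(m, W) = -5 + ((5 + 0) + 3) = -5 + (5 + 3) = -5 + 8 = 3)
M = 3386/273 (M = 24/(-91) + 38/3 = 24*(-1/91) + 38*(1/3) = -24/91 + 38/3 = 3386/273 ≈ 12.403)
A(N) = -588 (A(N) = (2*(-6))*(-2 - 5)**2 = -12*(-7)**2 = -12*49 = -588)
-A(M) = -1*(-588) = 588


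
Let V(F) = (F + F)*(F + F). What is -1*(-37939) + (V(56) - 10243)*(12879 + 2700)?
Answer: 35885218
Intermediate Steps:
V(F) = 4*F² (V(F) = (2*F)*(2*F) = 4*F²)
-1*(-37939) + (V(56) - 10243)*(12879 + 2700) = -1*(-37939) + (4*56² - 10243)*(12879 + 2700) = 37939 + (4*3136 - 10243)*15579 = 37939 + (12544 - 10243)*15579 = 37939 + 2301*15579 = 37939 + 35847279 = 35885218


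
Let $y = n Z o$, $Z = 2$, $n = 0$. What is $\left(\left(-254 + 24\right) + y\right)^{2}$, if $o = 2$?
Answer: $52900$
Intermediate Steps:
$y = 0$ ($y = 0 \cdot 2 \cdot 2 = 0 \cdot 2 = 0$)
$\left(\left(-254 + 24\right) + y\right)^{2} = \left(\left(-254 + 24\right) + 0\right)^{2} = \left(-230 + 0\right)^{2} = \left(-230\right)^{2} = 52900$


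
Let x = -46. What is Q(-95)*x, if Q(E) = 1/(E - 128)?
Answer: 46/223 ≈ 0.20628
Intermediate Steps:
Q(E) = 1/(-128 + E)
Q(-95)*x = -46/(-128 - 95) = -46/(-223) = -1/223*(-46) = 46/223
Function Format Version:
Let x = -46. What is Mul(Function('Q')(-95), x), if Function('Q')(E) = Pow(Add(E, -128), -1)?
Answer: Rational(46, 223) ≈ 0.20628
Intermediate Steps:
Function('Q')(E) = Pow(Add(-128, E), -1)
Mul(Function('Q')(-95), x) = Mul(Pow(Add(-128, -95), -1), -46) = Mul(Pow(-223, -1), -46) = Mul(Rational(-1, 223), -46) = Rational(46, 223)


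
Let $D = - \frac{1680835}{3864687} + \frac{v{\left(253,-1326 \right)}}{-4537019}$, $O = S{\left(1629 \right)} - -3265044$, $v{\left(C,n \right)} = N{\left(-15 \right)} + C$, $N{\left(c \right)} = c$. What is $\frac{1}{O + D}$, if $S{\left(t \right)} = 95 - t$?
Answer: $\frac{17534158348053}{57222893483554319659} \approx 3.0642 \cdot 10^{-7}$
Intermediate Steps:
$v{\left(C,n \right)} = -15 + C$
$O = 3263510$ ($O = \left(95 - 1629\right) - -3265044 = \left(95 - 1629\right) + 3265044 = -1534 + 3265044 = 3263510$)
$D = - \frac{7626900126371}{17534158348053}$ ($D = - \frac{1680835}{3864687} + \frac{-15 + 253}{-4537019} = \left(-1680835\right) \frac{1}{3864687} + 238 \left(- \frac{1}{4537019}\right) = - \frac{1680835}{3864687} - \frac{238}{4537019} = - \frac{7626900126371}{17534158348053} \approx -0.43497$)
$\frac{1}{O + D} = \frac{1}{3263510 - \frac{7626900126371}{17534158348053}} = \frac{1}{\frac{57222893483554319659}{17534158348053}} = \frac{17534158348053}{57222893483554319659}$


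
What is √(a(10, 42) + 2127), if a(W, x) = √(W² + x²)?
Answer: √(2127 + 2*√466) ≈ 46.585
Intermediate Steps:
√(a(10, 42) + 2127) = √(√(10² + 42²) + 2127) = √(√(100 + 1764) + 2127) = √(√1864 + 2127) = √(2*√466 + 2127) = √(2127 + 2*√466)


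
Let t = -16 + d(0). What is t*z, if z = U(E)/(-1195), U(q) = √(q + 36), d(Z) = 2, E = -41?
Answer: 14*I*√5/1195 ≈ 0.026197*I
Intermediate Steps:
U(q) = √(36 + q)
t = -14 (t = -16 + 2 = -14)
z = -I*√5/1195 (z = √(36 - 41)/(-1195) = √(-5)*(-1/1195) = (I*√5)*(-1/1195) = -I*√5/1195 ≈ -0.0018712*I)
t*z = -(-14)*I*√5/1195 = 14*I*√5/1195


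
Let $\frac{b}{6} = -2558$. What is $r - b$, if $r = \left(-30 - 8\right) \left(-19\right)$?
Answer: $16070$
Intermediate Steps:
$b = -15348$ ($b = 6 \left(-2558\right) = -15348$)
$r = 722$ ($r = \left(-38\right) \left(-19\right) = 722$)
$r - b = 722 - -15348 = 722 + 15348 = 16070$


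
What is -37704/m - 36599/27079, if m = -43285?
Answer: -563201099/1172114515 ≈ -0.48050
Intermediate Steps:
-37704/m - 36599/27079 = -37704/(-43285) - 36599/27079 = -37704*(-1/43285) - 36599*1/27079 = 37704/43285 - 36599/27079 = -563201099/1172114515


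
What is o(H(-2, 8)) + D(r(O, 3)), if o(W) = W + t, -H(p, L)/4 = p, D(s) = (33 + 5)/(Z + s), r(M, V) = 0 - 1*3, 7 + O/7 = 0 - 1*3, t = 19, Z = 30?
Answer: 767/27 ≈ 28.407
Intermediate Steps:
O = -70 (O = -49 + 7*(0 - 1*3) = -49 + 7*(0 - 3) = -49 + 7*(-3) = -49 - 21 = -70)
r(M, V) = -3 (r(M, V) = 0 - 3 = -3)
D(s) = 38/(30 + s) (D(s) = (33 + 5)/(30 + s) = 38/(30 + s))
H(p, L) = -4*p
o(W) = 19 + W (o(W) = W + 19 = 19 + W)
o(H(-2, 8)) + D(r(O, 3)) = (19 - 4*(-2)) + 38/(30 - 3) = (19 + 8) + 38/27 = 27 + 38*(1/27) = 27 + 38/27 = 767/27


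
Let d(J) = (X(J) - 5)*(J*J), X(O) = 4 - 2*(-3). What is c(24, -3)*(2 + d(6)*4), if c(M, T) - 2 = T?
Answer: -722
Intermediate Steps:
c(M, T) = 2 + T
X(O) = 10 (X(O) = 4 + 6 = 10)
d(J) = 5*J² (d(J) = (10 - 5)*(J*J) = 5*J²)
c(24, -3)*(2 + d(6)*4) = (2 - 3)*(2 + (5*6²)*4) = -(2 + (5*36)*4) = -(2 + 180*4) = -(2 + 720) = -1*722 = -722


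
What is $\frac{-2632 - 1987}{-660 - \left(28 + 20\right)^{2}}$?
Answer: $\frac{4619}{2964} \approx 1.5584$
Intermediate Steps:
$\frac{-2632 - 1987}{-660 - \left(28 + 20\right)^{2}} = \frac{-2632 - 1987}{-660 - 48^{2}} = - \frac{4619}{-660 - 2304} = - \frac{4619}{-2964} = \left(-4619\right) \left(- \frac{1}{2964}\right) = \frac{4619}{2964}$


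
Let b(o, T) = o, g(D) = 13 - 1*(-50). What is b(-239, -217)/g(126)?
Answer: -239/63 ≈ -3.7937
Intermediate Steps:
g(D) = 63 (g(D) = 13 + 50 = 63)
b(-239, -217)/g(126) = -239/63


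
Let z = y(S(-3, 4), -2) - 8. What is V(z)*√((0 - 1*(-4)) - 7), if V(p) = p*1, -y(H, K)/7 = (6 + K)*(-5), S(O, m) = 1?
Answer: 132*I*√3 ≈ 228.63*I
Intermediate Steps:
y(H, K) = 210 + 35*K (y(H, K) = -7*(6 + K)*(-5) = -7*(-30 - 5*K) = 210 + 35*K)
z = 132 (z = (210 + 35*(-2)) - 8 = (210 - 70) - 8 = 140 - 8 = 132)
V(p) = p
V(z)*√((0 - 1*(-4)) - 7) = 132*√((0 - 1*(-4)) - 7) = 132*√((0 + 4) - 7) = 132*√(4 - 7) = 132*√(-3) = 132*(I*√3) = 132*I*√3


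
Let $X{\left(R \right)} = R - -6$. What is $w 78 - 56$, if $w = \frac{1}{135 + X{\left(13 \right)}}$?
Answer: $- \frac{4273}{77} \approx -55.494$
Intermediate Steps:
$X{\left(R \right)} = 6 + R$ ($X{\left(R \right)} = R + 6 = 6 + R$)
$w = \frac{1}{154}$ ($w = \frac{1}{135 + \left(6 + 13\right)} = \frac{1}{135 + 19} = \frac{1}{154} \approx 0.0064935$)
$w 78 - 56 = \frac{1}{154} \cdot 78 - 56 = \frac{39}{77} - 56 = - \frac{4273}{77}$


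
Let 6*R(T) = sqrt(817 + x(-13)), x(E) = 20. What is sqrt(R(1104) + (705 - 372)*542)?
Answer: sqrt(721944 + 2*sqrt(93))/2 ≈ 424.84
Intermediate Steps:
R(T) = sqrt(93)/2 (R(T) = sqrt(817 + 20)/6 = sqrt(837)/6 = (3*sqrt(93))/6 = sqrt(93)/2)
sqrt(R(1104) + (705 - 372)*542) = sqrt(sqrt(93)/2 + (705 - 372)*542) = sqrt(sqrt(93)/2 + 333*542) = sqrt(sqrt(93)/2 + 180486) = sqrt(180486 + sqrt(93)/2)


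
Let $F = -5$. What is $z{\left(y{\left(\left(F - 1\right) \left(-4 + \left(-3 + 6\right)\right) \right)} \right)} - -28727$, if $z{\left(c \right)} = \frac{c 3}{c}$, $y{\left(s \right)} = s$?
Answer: $28730$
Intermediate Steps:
$z{\left(c \right)} = 3$ ($z{\left(c \right)} = \frac{3 c}{c} = 3$)
$z{\left(y{\left(\left(F - 1\right) \left(-4 + \left(-3 + 6\right)\right) \right)} \right)} - -28727 = 3 - -28727 = 3 + 28727 = 28730$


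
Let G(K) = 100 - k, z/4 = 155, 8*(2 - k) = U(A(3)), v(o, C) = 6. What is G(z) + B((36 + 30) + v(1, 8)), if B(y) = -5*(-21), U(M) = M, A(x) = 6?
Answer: 815/4 ≈ 203.75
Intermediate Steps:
k = 5/4 (k = 2 - 1/8*6 = 2 - 3/4 = 5/4 ≈ 1.2500)
B(y) = 105
z = 620 (z = 4*155 = 620)
G(K) = 395/4 (G(K) = 100 - 1*5/4 = 100 - 5/4 = 395/4)
G(z) + B((36 + 30) + v(1, 8)) = 395/4 + 105 = 815/4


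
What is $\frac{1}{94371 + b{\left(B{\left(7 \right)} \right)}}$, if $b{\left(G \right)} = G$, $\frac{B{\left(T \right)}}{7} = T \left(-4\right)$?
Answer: $\frac{1}{94175} \approx 1.0619 \cdot 10^{-5}$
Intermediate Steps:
$B{\left(T \right)} = - 28 T$ ($B{\left(T \right)} = 7 T \left(-4\right) = 7 \left(- 4 T\right) = - 28 T$)
$\frac{1}{94371 + b{\left(B{\left(7 \right)} \right)}} = \frac{1}{94371 - 196} = \frac{1}{94175}$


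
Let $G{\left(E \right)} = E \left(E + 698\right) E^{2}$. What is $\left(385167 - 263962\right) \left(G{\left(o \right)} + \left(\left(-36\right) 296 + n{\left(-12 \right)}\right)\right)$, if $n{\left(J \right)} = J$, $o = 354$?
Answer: $5656476178863300$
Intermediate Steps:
$G{\left(E \right)} = E^{3} \left(698 + E\right)$ ($G{\left(E \right)} = E \left(698 + E\right) E^{2} = E^{3} \left(698 + E\right)$)
$\left(385167 - 263962\right) \left(G{\left(o \right)} + \left(\left(-36\right) 296 + n{\left(-12 \right)}\right)\right) = \left(385167 - 263962\right) \left(354^{3} \left(698 + 354\right) - 10668\right) = 121205 \left(44361864 \cdot 1052 - 10668\right) = 121205 \left(46668680928 - 10668\right) = 121205 \cdot 46668670260 = 5656476178863300$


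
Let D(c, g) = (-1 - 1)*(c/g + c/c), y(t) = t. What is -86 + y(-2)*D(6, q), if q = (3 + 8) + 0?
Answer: -878/11 ≈ -79.818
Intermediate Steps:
q = 11 (q = 11 + 0 = 11)
D(c, g) = -2 - 2*c/g (D(c, g) = -2*(c/g + 1) = -2*(1 + c/g) = -2 - 2*c/g)
-86 + y(-2)*D(6, q) = -86 - 2*(-2 - 2*6/11) = -86 - 2*(-2 - 2*6*1/11) = -86 - 2*(-2 - 12/11) = -86 - 2*(-34/11) = -86 + 68/11 = -878/11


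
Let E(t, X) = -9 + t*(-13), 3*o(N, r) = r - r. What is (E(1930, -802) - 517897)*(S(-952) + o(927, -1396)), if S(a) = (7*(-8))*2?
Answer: 60815552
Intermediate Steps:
o(N, r) = 0 (o(N, r) = (r - r)/3 = (⅓)*0 = 0)
E(t, X) = -9 - 13*t
S(a) = -112 (S(a) = -56*2 = -112)
(E(1930, -802) - 517897)*(S(-952) + o(927, -1396)) = ((-9 - 13*1930) - 517897)*(-112 + 0) = ((-9 - 25090) - 517897)*(-112) = (-25099 - 517897)*(-112) = -542996*(-112) = 60815552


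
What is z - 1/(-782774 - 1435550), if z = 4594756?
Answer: 10192657508945/2218324 ≈ 4.5948e+6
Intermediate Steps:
z - 1/(-782774 - 1435550) = 4594756 - 1/(-782774 - 1435550) = 4594756 - 1/(-2218324) = 4594756 - 1*(-1/2218324) = 4594756 + 1/2218324 = 10192657508945/2218324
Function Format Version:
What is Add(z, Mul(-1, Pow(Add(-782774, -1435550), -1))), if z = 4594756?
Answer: Rational(10192657508945, 2218324) ≈ 4.5948e+6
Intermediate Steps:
Add(z, Mul(-1, Pow(Add(-782774, -1435550), -1))) = Add(4594756, Mul(-1, Pow(Add(-782774, -1435550), -1))) = Add(4594756, Mul(-1, Pow(-2218324, -1))) = Add(4594756, Mul(-1, Rational(-1, 2218324))) = Add(4594756, Rational(1, 2218324)) = Rational(10192657508945, 2218324)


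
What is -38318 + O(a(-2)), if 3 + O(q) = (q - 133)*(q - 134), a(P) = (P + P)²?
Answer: -24515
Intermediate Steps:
a(P) = 4*P² (a(P) = (2*P)² = 4*P²)
O(q) = -3 + (-134 + q)*(-133 + q) (O(q) = -3 + (q - 133)*(q - 134) = -3 + (-133 + q)*(-134 + q) = -3 + (-134 + q)*(-133 + q))
-38318 + O(a(-2)) = -38318 + (17819 + (4*(-2)²)² - 1068*(-2)²) = -38318 + (17819 + (4*4)² - 1068*4) = -38318 + (17819 + 16² - 267*16) = -38318 + (17819 + 256 - 4272) = -38318 + 13803 = -24515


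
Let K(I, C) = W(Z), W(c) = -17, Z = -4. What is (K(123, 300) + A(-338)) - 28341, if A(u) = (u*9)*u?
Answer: 999838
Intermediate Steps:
K(I, C) = -17
A(u) = 9*u² (A(u) = (9*u)*u = 9*u²)
(K(123, 300) + A(-338)) - 28341 = (-17 + 9*(-338)²) - 28341 = (-17 + 9*114244) - 28341 = (-17 + 1028196) - 28341 = 1028179 - 28341 = 999838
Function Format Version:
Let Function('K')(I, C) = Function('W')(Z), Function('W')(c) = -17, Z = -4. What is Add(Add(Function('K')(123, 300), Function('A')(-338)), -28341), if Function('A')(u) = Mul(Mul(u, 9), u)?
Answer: 999838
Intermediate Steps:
Function('K')(I, C) = -17
Function('A')(u) = Mul(9, Pow(u, 2)) (Function('A')(u) = Mul(Mul(9, u), u) = Mul(9, Pow(u, 2)))
Add(Add(Function('K')(123, 300), Function('A')(-338)), -28341) = Add(Add(-17, Mul(9, Pow(-338, 2))), -28341) = Add(Add(-17, Mul(9, 114244)), -28341) = Add(Add(-17, 1028196), -28341) = Add(1028179, -28341) = 999838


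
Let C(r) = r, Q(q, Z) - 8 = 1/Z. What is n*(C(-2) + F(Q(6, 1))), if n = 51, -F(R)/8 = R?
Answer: -3774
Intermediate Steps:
Q(q, Z) = 8 + 1/Z
F(R) = -8*R
n*(C(-2) + F(Q(6, 1))) = 51*(-2 - 8*(8 + 1/1)) = 51*(-2 - 8*(8 + 1)) = 51*(-2 - 8*9) = 51*(-2 - 72) = 51*(-74) = -3774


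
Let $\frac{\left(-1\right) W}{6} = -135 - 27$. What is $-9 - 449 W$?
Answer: $-436437$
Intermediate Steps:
$W = 972$ ($W = - 6 \left(-135 - 27\right) = \left(-6\right) \left(-162\right) = 972$)
$-9 - 449 W = -9 - 436428 = -436437$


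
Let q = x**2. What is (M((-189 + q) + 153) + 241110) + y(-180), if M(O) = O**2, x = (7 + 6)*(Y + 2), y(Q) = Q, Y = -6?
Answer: 7359154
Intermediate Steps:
x = -52 (x = (7 + 6)*(-6 + 2) = 13*(-4) = -52)
q = 2704 (q = (-52)**2 = 2704)
(M((-189 + q) + 153) + 241110) + y(-180) = (((-189 + 2704) + 153)**2 + 241110) - 180 = ((2515 + 153)**2 + 241110) - 180 = (2668**2 + 241110) - 180 = (7118224 + 241110) - 180 = 7359334 - 180 = 7359154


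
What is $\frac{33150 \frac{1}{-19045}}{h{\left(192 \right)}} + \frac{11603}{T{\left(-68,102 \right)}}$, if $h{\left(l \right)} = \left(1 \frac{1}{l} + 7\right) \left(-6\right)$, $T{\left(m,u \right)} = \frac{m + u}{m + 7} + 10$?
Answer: $\frac{55787212775}{45398592} \approx 1228.8$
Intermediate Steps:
$T{\left(m,u \right)} = 10 + \frac{m + u}{7 + m}$ ($T{\left(m,u \right)} = \frac{m + u}{7 + m} + 10 = 10 + \frac{m + u}{7 + m}$)
$h{\left(l \right)} = -42 - \frac{6}{l}$ ($h{\left(l \right)} = \left(\frac{1}{l} + 7\right) \left(-6\right) = \left(7 + \frac{1}{l}\right) \left(-6\right) = -42 - \frac{6}{l}$)
$\frac{33150 \frac{1}{-19045}}{h{\left(192 \right)}} + \frac{11603}{T{\left(-68,102 \right)}} = \frac{33150 \frac{1}{-19045}}{-42 - \frac{6}{192}} + \frac{11603}{\frac{1}{7 - 68} \left(70 + 102 + 11 \left(-68\right)\right)} = \frac{33150 \left(- \frac{1}{19045}\right)}{-42 - \frac{1}{32}} + \frac{11603}{\frac{1}{-61} \left(70 + 102 - 748\right)} = - \frac{510}{293 \left(-42 - \frac{1}{32}\right)} + \frac{11603}{\left(- \frac{1}{61}\right) \left(-576\right)} = - \frac{510}{293 \left(- \frac{1345}{32}\right)} + \frac{11603}{\frac{576}{61}} = \left(- \frac{510}{293}\right) \left(- \frac{32}{1345}\right) + 11603 \cdot \frac{61}{576} = \frac{3264}{78817} + \frac{707783}{576} = \frac{55787212775}{45398592}$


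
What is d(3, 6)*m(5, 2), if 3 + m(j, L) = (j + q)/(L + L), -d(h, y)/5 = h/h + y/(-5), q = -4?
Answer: -11/4 ≈ -2.7500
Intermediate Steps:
d(h, y) = -5 + y (d(h, y) = -5*(h/h + y/(-5)) = -5*(1 + y*(-⅕)) = -5*(1 - y/5) = -5 + y)
m(j, L) = -3 + (-4 + j)/(2*L) (m(j, L) = -3 + (j - 4)/(L + L) = -3 + (-4 + j)/((2*L)) = -3 + (-4 + j)*(1/(2*L)) = -3 + (-4 + j)/(2*L))
d(3, 6)*m(5, 2) = (-5 + 6)*((½)*(-4 + 5 - 6*2)/2) = 1*((½)*(½)*(-4 + 5 - 12)) = 1*((½)*(½)*(-11)) = 1*(-11/4) = -11/4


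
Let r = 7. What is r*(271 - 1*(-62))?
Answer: 2331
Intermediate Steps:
r*(271 - 1*(-62)) = 7*(271 - 1*(-62)) = 7*(271 + 62) = 7*333 = 2331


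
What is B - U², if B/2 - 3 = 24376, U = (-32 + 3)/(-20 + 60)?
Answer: 78011959/1600 ≈ 48758.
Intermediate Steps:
U = -29/40 ≈ -0.72500
B = 48758 (B = 6 + 2*24376 = 6 + 48752 = 48758)
B - U² = 48758 - (-29/40)² = 48758 - 1*841/1600 = 48758 - 841/1600 = 78011959/1600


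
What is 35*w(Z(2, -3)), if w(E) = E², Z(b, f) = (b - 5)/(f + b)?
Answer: 315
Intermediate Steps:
Z(b, f) = (-5 + b)/(b + f)
35*w(Z(2, -3)) = 35*((-5 + 2)/(2 - 3))² = 35*(-3/(-1))² = 35*(-1*(-3))² = 35*3² = 35*9 = 315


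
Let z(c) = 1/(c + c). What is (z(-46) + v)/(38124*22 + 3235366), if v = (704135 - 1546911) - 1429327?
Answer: -209033477/374816648 ≈ -0.55770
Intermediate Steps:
v = -2272103 (v = -842776 - 1429327 = -2272103)
z(c) = 1/(2*c)
(z(-46) + v)/(38124*22 + 3235366) = ((1/2)/(-46) - 2272103)/(38124*22 + 3235366) = ((1/2)*(-1/46) - 2272103)/(838728 + 3235366) = (-1/92 - 2272103)/4074094 = -209033477/92*1/4074094 = -209033477/374816648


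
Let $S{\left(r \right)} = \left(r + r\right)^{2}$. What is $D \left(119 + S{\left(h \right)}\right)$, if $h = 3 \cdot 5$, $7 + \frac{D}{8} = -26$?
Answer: $-269016$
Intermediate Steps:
$D = -264$ ($D = -56 + 8 \left(-26\right) = -56 - 208 = -264$)
$h = 15$
$S{\left(r \right)} = 4 r^{2}$ ($S{\left(r \right)} = \left(2 r\right)^{2} = 4 r^{2}$)
$D \left(119 + S{\left(h \right)}\right) = - 264 \left(119 + 4 \cdot 15^{2}\right) = - 264 \left(119 + 4 \cdot 225\right) = - 264 \left(119 + 900\right) = \left(-264\right) 1019 = -269016$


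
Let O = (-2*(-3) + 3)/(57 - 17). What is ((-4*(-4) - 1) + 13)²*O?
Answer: 882/5 ≈ 176.40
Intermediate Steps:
O = 9/40 (O = (6 + 3)/40 = 9*(1/40) = 9/40 ≈ 0.22500)
((-4*(-4) - 1) + 13)²*O = ((-4*(-4) - 1) + 13)²*(9/40) = ((16 - 1) + 13)²*(9/40) = (15 + 13)²*(9/40) = 28²*(9/40) = 784*(9/40) = 882/5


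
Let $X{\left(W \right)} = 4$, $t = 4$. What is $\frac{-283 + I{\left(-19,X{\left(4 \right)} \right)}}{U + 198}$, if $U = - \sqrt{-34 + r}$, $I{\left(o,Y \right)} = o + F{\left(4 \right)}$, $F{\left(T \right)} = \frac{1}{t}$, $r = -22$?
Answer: $- \frac{119493}{78520} - \frac{1207 i \sqrt{14}}{78520} \approx -1.5218 - 0.057516 i$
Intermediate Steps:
$F{\left(T \right)} = \frac{1}{4}$
$I{\left(o,Y \right)} = \frac{1}{4} + o$ ($I{\left(o,Y \right)} = o + \frac{1}{4} = \frac{1}{4} + o$)
$U = - 2 i \sqrt{14}$ ($U = - \sqrt{-34 - 22} = - \sqrt{-56} = - 2 i \sqrt{14} \approx - 7.4833 i$)
$\frac{-283 + I{\left(-19,X{\left(4 \right)} \right)}}{U + 198} = \frac{-283 + \left(\frac{1}{4} - 19\right)}{- 2 i \sqrt{14} + 198} = \frac{-283 - \frac{75}{4}}{198 - 2 i \sqrt{14}} = - \frac{1207}{4 \left(198 - 2 i \sqrt{14}\right)}$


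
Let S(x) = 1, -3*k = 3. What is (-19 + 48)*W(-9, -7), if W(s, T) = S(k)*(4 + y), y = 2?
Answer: 174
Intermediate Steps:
k = -1 (k = -⅓*3 = -1)
W(s, T) = 6 (W(s, T) = 1*(4 + 2) = 1*6 = 6)
(-19 + 48)*W(-9, -7) = (-19 + 48)*6 = 29*6 = 174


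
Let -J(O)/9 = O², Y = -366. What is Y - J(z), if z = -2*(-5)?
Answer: 534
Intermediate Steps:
z = 10
J(O) = -9*O²
Y - J(z) = -366 - (-9)*10² = -366 - (-9)*100 = -366 - 1*(-900) = -366 + 900 = 534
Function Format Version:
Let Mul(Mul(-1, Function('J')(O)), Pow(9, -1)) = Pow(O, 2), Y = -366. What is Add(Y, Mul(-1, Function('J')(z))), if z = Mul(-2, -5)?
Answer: 534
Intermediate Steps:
z = 10
Function('J')(O) = Mul(-9, Pow(O, 2))
Add(Y, Mul(-1, Function('J')(z))) = Add(-366, Mul(-1, Mul(-9, Pow(10, 2)))) = Add(-366, Mul(-1, Mul(-9, 100))) = Add(-366, Mul(-1, -900)) = Add(-366, 900) = 534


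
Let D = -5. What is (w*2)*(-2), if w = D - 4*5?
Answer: 100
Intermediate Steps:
w = -25 (w = -5 - 4*5 = -5 - 20 = -25)
(w*2)*(-2) = -25*2*(-2) = -50*(-2) = 100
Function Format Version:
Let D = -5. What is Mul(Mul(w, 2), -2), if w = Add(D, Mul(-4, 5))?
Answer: 100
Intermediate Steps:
w = -25 (w = Add(-5, Mul(-4, 5)) = Add(-5, -20) = -25)
Mul(Mul(w, 2), -2) = Mul(Mul(-25, 2), -2) = Mul(-50, -2) = 100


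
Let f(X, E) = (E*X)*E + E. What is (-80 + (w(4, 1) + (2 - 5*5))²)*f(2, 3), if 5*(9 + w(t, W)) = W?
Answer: 488901/25 ≈ 19556.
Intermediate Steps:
w(t, W) = -9 + W/5
f(X, E) = E + X*E² (f(X, E) = X*E² + E = E + X*E²)
(-80 + (w(4, 1) + (2 - 5*5))²)*f(2, 3) = (-80 + ((-9 + (⅕)*1) + (2 - 5*5))²)*(3*(1 + 3*2)) = (-80 + ((-9 + ⅕) + (2 - 25))²)*(3*(1 + 6)) = (-80 + (-44/5 - 23)²)*(3*7) = (-80 + (-159/5)²)*21 = (-80 + 25281/25)*21 = (23281/25)*21 = 488901/25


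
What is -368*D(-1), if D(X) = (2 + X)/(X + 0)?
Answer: 368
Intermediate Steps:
D(X) = (2 + X)/X
-368*D(-1) = -368*(2 - 1)/(-1) = -(-368) = -368*(-1) = 368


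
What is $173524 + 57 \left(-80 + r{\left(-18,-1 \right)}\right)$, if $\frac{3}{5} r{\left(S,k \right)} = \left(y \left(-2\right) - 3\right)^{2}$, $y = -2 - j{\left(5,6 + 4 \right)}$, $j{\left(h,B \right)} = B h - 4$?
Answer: $990619$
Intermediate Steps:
$j{\left(h,B \right)} = -4 + B h$
$y = -48$ ($y = -2 - \left(-4 + \left(6 + 4\right) 5\right) = -2 - \left(-4 + 10 \cdot 5\right) = -2 - \left(-4 + 50\right) = -2 - 46 = -48$)
$r{\left(S,k \right)} = 14415$ ($r{\left(S,k \right)} = \frac{5 \left(\left(-48\right) \left(-2\right) - 3\right)^{2}}{3} = \frac{5 \left(96 - 3\right)^{2}}{3} = \frac{5 \cdot 93^{2}}{3} = \frac{5}{3} \cdot 8649 = 14415$)
$173524 + 57 \left(-80 + r{\left(-18,-1 \right)}\right) = 173524 + 57 \left(-80 + 14415\right) = 173524 + 57 \cdot 14335 = 173524 + 817095 = 990619$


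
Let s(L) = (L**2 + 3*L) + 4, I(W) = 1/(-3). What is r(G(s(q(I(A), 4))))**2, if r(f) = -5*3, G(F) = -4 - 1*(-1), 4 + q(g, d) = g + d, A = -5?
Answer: 225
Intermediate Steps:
I(W) = -1/3
q(g, d) = -4 + d + g (q(g, d) = -4 + (g + d) = -4 + (d + g) = -4 + d + g)
s(L) = 4 + L**2 + 3*L
G(F) = -3 (G(F) = -4 + 1 = -3)
r(f) = -15
r(G(s(q(I(A), 4))))**2 = (-15)**2 = 225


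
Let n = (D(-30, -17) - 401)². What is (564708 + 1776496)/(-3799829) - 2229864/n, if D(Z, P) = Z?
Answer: -8908006289500/705860034869 ≈ -12.620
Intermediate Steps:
n = 185761 (n = (-30 - 401)² = (-431)² = 185761)
(564708 + 1776496)/(-3799829) - 2229864/n = (564708 + 1776496)/(-3799829) - 2229864/185761 = 2341204*(-1/3799829) - 2229864*1/185761 = -2341204/3799829 - 2229864/185761 = -8908006289500/705860034869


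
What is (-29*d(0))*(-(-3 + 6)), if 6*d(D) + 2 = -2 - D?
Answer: -58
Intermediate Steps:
d(D) = -⅔ - D/6 (d(D) = -⅓ + (-2 - D)/6 = -⅓ + (-⅓ - D/6) = -⅔ - D/6)
(-29*d(0))*(-(-3 + 6)) = (-29*(-⅔ - ⅙*0))*(-(-3 + 6)) = (-29*(-⅔ + 0))*(-1*3) = -29*(-⅔)*(-3) = (58/3)*(-3) = -58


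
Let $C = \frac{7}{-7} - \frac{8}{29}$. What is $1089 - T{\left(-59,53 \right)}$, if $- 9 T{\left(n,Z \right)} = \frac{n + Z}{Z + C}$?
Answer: $\frac{2450221}{2250} \approx 1089.0$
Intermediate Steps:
$C = - \frac{37}{29}$ ($C = 7 \left(- \frac{1}{7}\right) - \frac{8}{29} = -1 - \frac{8}{29} = - \frac{37}{29} \approx -1.2759$)
$T{\left(n,Z \right)} = - \frac{Z + n}{9 \left(- \frac{37}{29} + Z\right)}$ ($T{\left(n,Z \right)} = - \frac{\left(n + Z\right) \frac{1}{Z - \frac{37}{29}}}{9} = - \frac{\left(Z + n\right) \frac{1}{- \frac{37}{29} + Z}}{9} = - \frac{\frac{1}{- \frac{37}{29} + Z} \left(Z + n\right)}{9} = - \frac{Z + n}{9 \left(- \frac{37}{29} + Z\right)}$)
$1089 - T{\left(-59,53 \right)} = 1089 - \frac{29 \left(\left(-1\right) 53 - -59\right)}{9 \left(-37 + 29 \cdot 53\right)} = 1089 - \frac{29 \left(-53 + 59\right)}{9 \left(-37 + 1537\right)} = 1089 - \frac{29}{9} \cdot \frac{1}{1500} \cdot 6 = 1089 - \frac{29}{2250} = \frac{2450221}{2250}$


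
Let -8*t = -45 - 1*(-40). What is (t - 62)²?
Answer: 241081/64 ≈ 3766.9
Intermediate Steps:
t = 5/8 (t = -(-45 - 1*(-40))/8 = -(-45 + 40)/8 = -⅛*(-5) = 5/8 ≈ 0.62500)
(t - 62)² = (5/8 - 62)² = (-491/8)² = 241081/64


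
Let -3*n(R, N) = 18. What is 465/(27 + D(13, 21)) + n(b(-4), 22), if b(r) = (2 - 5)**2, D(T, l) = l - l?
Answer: 101/9 ≈ 11.222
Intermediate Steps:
D(T, l) = 0
b(r) = 9 (b(r) = (-3)**2 = 9)
n(R, N) = -6 (n(R, N) = -1/3*18 = -6)
465/(27 + D(13, 21)) + n(b(-4), 22) = 465/(27 + 0) - 6 = 465/27 - 6 = (1/27)*465 - 6 = 155/9 - 6 = 101/9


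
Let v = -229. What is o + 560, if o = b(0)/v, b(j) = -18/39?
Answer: 1667126/2977 ≈ 560.00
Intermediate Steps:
b(j) = -6/13 (b(j) = -18*1/39 = -6/13)
o = 6/2977 (o = -6/13/(-229) = -6/13*(-1/229) = 6/2977 ≈ 0.0020155)
o + 560 = 6/2977 + 560 = 1667126/2977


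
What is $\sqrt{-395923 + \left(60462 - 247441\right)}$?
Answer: $i \sqrt{582902} \approx 763.48 i$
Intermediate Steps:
$\sqrt{-395923 + \left(60462 - 247441\right)} = \sqrt{-395923 - 186979} = \sqrt{-582902} = i \sqrt{582902}$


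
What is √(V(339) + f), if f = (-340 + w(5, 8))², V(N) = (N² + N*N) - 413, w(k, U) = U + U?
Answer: √334405 ≈ 578.28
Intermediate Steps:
w(k, U) = 2*U
V(N) = -413 + 2*N² (V(N) = (N² + N²) - 413 = 2*N² - 413 = -413 + 2*N²)
f = 104976 (f = (-340 + 2*8)² = (-340 + 16)² = (-324)² = 104976)
√(V(339) + f) = √((-413 + 2*339²) + 104976) = √((-413 + 2*114921) + 104976) = √((-413 + 229842) + 104976) = √(229429 + 104976) = √334405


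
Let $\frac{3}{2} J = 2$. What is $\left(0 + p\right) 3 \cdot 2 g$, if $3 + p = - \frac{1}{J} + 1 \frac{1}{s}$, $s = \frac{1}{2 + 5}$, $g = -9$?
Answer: $- \frac{351}{2} \approx -175.5$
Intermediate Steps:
$J = \frac{4}{3}$ ($J = \frac{2}{3} \cdot 2 = \frac{4}{3} \approx 1.3333$)
$s = \frac{1}{7} \approx 0.14286$
$p = \frac{13}{4}$ ($p = -3 + \left(- \frac{1}{\frac{4}{3}} + 1 \frac{1}{\frac{1}{7}}\right) = -3 + \left(\left(-1\right) \frac{3}{4} + 1 \cdot 7\right) = -3 + \left(- \frac{3}{4} + 7\right) = -3 + \frac{25}{4} = \frac{13}{4} \approx 3.25$)
$\left(0 + p\right) 3 \cdot 2 g = \left(0 + \frac{13}{4}\right) 3 \cdot 2 \left(-9\right) = \frac{13}{4} \cdot 6 \left(-9\right) = \frac{39}{2} \left(-9\right) = - \frac{351}{2}$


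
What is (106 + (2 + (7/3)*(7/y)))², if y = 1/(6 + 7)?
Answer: 923521/9 ≈ 1.0261e+5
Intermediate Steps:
y = 1/13 ≈ 0.076923
(106 + (2 + (7/3)*(7/y)))² = (106 + (2 + (7/3)*(7/(1/13))))² = (106 + (2 + (7*(⅓))*(7*13)))² = (106 + (2 + (7/3)*91))² = (106 + (2 + 637/3))² = (106 + 643/3)² = (961/3)² = 923521/9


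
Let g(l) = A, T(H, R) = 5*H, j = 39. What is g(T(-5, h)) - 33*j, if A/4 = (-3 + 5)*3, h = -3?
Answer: -1263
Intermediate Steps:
A = 24 (A = 4*((-3 + 5)*3) = 4*(2*3) = 4*6 = 24)
g(l) = 24
g(T(-5, h)) - 33*j = 24 - 33*39 = 24 - 1287 = -1263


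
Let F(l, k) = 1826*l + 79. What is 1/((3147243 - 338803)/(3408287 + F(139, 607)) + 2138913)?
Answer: 183109/391654360939 ≈ 4.6753e-7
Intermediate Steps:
F(l, k) = 79 + 1826*l
1/((3147243 - 338803)/(3408287 + F(139, 607)) + 2138913) = 1/((3147243 - 338803)/(3408287 + (79 + 1826*139)) + 2138913) = 1/(2808440/(3408287 + (79 + 253814)) + 2138913) = 1/(2808440/(3408287 + 253893) + 2138913) = 1/(2808440/3662180 + 2138913) = 1/(2808440*(1/3662180) + 2138913) = 1/(140422/183109 + 2138913) = 1/(391654360939/183109) = 183109/391654360939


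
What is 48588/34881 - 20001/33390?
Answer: 14677753/18486930 ≈ 0.79395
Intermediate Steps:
48588/34881 - 20001/33390 = 48588*(1/34881) - 20001*1/33390 = 16196/11627 - 6667/11130 = 14677753/18486930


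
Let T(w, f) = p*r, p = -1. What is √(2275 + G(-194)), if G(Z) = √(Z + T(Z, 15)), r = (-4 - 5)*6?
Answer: √(2275 + 2*I*√35) ≈ 47.697 + 0.124*I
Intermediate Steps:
r = -54 (r = -9*6 = -54)
T(w, f) = 54 (T(w, f) = -1*(-54) = 54)
G(Z) = √(54 + Z) (G(Z) = √(Z + 54) = √(54 + Z))
√(2275 + G(-194)) = √(2275 + √(54 - 194)) = √(2275 + √(-140)) = √(2275 + 2*I*√35)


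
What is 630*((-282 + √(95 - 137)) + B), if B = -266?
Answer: -345240 + 630*I*√42 ≈ -3.4524e+5 + 4082.9*I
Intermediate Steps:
630*((-282 + √(95 - 137)) + B) = 630*((-282 + √(95 - 137)) - 266) = 630*((-282 + √(-42)) - 266) = 630*((-282 + I*√42) - 266) = 630*(-548 + I*√42) = -345240 + 630*I*√42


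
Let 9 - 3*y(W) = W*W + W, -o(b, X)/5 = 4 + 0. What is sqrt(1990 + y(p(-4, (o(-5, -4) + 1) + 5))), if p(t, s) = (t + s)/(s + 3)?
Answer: sqrt(240979)/11 ≈ 44.627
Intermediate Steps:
o(b, X) = -20 (o(b, X) = -5*(4 + 0) = -5*4 = -20)
p(t, s) = (s + t)/(3 + s)
y(W) = 3 - W/3 - W**2/3 (y(W) = 3 - (W*W + W)/3 = 3 - (W**2 + W)/3 = 3 - (W + W**2)/3 = 3 + (-W/3 - W**2/3) = 3 - W/3 - W**2/3)
sqrt(1990 + y(p(-4, (o(-5, -4) + 1) + 5))) = sqrt(1990 + (3 - (((-20 + 1) + 5) - 4)/(3*(3 + ((-20 + 1) + 5))) - (((-20 + 1) + 5) - 4)**2/(3 + ((-20 + 1) + 5))**2/3)) = sqrt(1990 + (3 - ((-19 + 5) - 4)/(3*(3 + (-19 + 5))) - ((-19 + 5) - 4)**2/(3 + (-19 + 5))**2/3)) = sqrt(1990 + (3 - (-14 - 4)/(3*(3 - 14)) - (-14 - 4)**2/(3 - 14)**2/3)) = sqrt(1990 + (3 - (-18)/(3*(-11)) - (-18/(-11))**2/3)) = sqrt(1990 + (3 - (-1)*(-18)/33 - (-1/11*(-18))**2/3)) = sqrt(1990 + (3 - 1/3*18/11 - (18/11)**2/3)) = sqrt(1990 + (3 - 6/11 - 1/3*324/121)) = sqrt(1990 + (3 - 6/11 - 108/121)) = sqrt(1990 + 189/121) = sqrt(240979/121) = sqrt(240979)/11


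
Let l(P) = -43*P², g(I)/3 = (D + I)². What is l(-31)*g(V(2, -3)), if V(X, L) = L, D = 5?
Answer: -495876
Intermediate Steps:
g(I) = 3*(5 + I)²
l(-31)*g(V(2, -3)) = (-43*(-31)²)*(3*(5 - 3)²) = (-43*961)*(3*2²) = -123969*4 = -41323*12 = -495876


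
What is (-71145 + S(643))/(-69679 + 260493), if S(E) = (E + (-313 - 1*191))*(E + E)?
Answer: 107609/190814 ≈ 0.56395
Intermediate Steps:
S(E) = 2*E*(-504 + E) (S(E) = (E + (-313 - 191))*(2*E) = (E - 504)*(2*E) = (-504 + E)*(2*E) = 2*E*(-504 + E))
(-71145 + S(643))/(-69679 + 260493) = (-71145 + 2*643*(-504 + 643))/(-69679 + 260493) = (-71145 + 2*643*139)/190814 = (-71145 + 178754)*(1/190814) = 107609*(1/190814) = 107609/190814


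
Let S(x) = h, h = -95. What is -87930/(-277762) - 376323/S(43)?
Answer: 52268291238/13193695 ≈ 3961.6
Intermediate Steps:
S(x) = -95
-87930/(-277762) - 376323/S(43) = -87930/(-277762) - 376323/(-95) = -87930*(-1/277762) - 376323*(-1/95) = 43965/138881 + 376323/95 = 52268291238/13193695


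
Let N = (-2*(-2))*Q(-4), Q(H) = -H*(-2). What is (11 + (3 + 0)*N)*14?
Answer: -1190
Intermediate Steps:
Q(H) = 2*H
N = -32 (N = (-2*(-2))*(2*(-4)) = 4*(-8) = -32)
(11 + (3 + 0)*N)*14 = (11 + (3 + 0)*(-32))*14 = (11 + 3*(-32))*14 = (11 - 96)*14 = -85*14 = -1190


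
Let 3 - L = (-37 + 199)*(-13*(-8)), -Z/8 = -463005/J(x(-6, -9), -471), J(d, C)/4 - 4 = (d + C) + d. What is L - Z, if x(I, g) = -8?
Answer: -2403375/161 ≈ -14928.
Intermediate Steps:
J(d, C) = 16 + 4*C + 8*d (J(d, C) = 16 + 4*((d + C) + d) = 16 + 4*((C + d) + d) = 16 + 4*(C + 2*d) = 16 + (4*C + 8*d) = 16 + 4*C + 8*d)
Z = -308670/161 (Z = -(-3704040)/(16 + 4*(-471) + 8*(-8)) = -(-3704040)/(16 - 1884 - 64) = -(-3704040)/(-1932) = -(-3704040)*(-1)/1932 = -8*154335/644 = -308670/161 ≈ -1917.2)
L = -16845 (L = 3 - (-37 + 199)*(-13*(-8)) = 3 - 162*104 = 3 - 1*16848 = 3 - 16848 = -16845)
L - Z = -16845 - 1*(-308670/161) = -16845 + 308670/161 = -2403375/161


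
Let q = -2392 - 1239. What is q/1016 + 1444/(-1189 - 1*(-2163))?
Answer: -1034745/494792 ≈ -2.0913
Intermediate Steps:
q = -3631
q/1016 + 1444/(-1189 - 1*(-2163)) = -3631/1016 + 1444/(-1189 - 1*(-2163)) = -3631*1/1016 + 1444/(-1189 + 2163) = -3631/1016 + 1444/974 = -3631/1016 + 1444*(1/974) = -3631/1016 + 722/487 = -1034745/494792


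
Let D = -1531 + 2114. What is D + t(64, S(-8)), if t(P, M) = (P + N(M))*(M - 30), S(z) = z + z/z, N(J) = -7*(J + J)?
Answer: -5411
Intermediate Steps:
N(J) = -14*J
S(z) = 1 + z (S(z) = z + 1 = 1 + z)
t(P, M) = (-30 + M)*(P - 14*M) (t(P, M) = (P - 14*M)*(M - 30) = (P - 14*M)*(-30 + M) = (-30 + M)*(P - 14*M))
D = 583
D + t(64, S(-8)) = 583 + (-30*64 - 14*(1 - 8)**2 + 420*(1 - 8) + (1 - 8)*64) = 583 + (-1920 - 14*(-7)**2 + 420*(-7) - 7*64) = 583 + (-1920 - 14*49 - 2940 - 448) = 583 + (-1920 - 686 - 2940 - 448) = 583 - 5994 = -5411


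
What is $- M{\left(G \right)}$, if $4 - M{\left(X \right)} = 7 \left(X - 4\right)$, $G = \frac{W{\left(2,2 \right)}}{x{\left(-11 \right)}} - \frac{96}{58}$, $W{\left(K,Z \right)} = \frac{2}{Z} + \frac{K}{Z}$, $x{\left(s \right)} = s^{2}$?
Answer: $- \frac{152538}{3509} \approx -43.471$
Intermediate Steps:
$G = - \frac{5750}{3509}$ ($G = \frac{\frac{1}{2} \left(2 + 2\right)}{\left(-11\right)^{2}} - \frac{96}{58} = \frac{\frac{1}{2} \cdot 4}{121} - \frac{48}{29} = 2 \cdot \frac{1}{121} - \frac{48}{29} = \frac{2}{121} - \frac{48}{29} = - \frac{5750}{3509} \approx -1.6386$)
$M{\left(X \right)} = 32 - 7 X$ ($M{\left(X \right)} = 4 - 7 \left(X - 4\right) = 4 - 7 \left(-4 + X\right) = 4 - \left(-28 + 7 X\right) = 32 - 7 X$)
$- M{\left(G \right)} = - (32 - - \frac{40250}{3509}) = - (32 + \frac{40250}{3509}) = \left(-1\right) \frac{152538}{3509} = - \frac{152538}{3509}$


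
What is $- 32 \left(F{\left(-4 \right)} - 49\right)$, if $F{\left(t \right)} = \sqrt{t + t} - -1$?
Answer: $1536 - 64 i \sqrt{2} \approx 1536.0 - 90.51 i$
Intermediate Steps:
$F{\left(t \right)} = 1 + \sqrt{2} \sqrt{t}$ ($F{\left(t \right)} = \sqrt{2 t} + 1 = \sqrt{2} \sqrt{t} + 1 = 1 + \sqrt{2} \sqrt{t}$)
$- 32 \left(F{\left(-4 \right)} - 49\right) = - 32 \left(\left(1 + \sqrt{2} \sqrt{-4}\right) - 49\right) = - 32 \left(\left(1 + \sqrt{2} \cdot 2 i\right) - 49\right) = - 32 \left(\left(1 + 2 i \sqrt{2}\right) - 49\right) = - 32 \left(-48 + 2 i \sqrt{2}\right) = 1536 - 64 i \sqrt{2}$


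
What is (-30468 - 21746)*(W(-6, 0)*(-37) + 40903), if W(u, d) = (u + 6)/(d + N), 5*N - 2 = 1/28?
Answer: -2135709242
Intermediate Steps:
N = 57/140 (N = 2/5 + (1/5)/28 = 2/5 + (1/5)*(1/28) = 2/5 + 1/140 = 57/140 ≈ 0.40714)
W(u, d) = (6 + u)/(57/140 + d) (W(u, d) = (u + 6)/(d + 57/140) = (6 + u)/(57/140 + d))
(-30468 - 21746)*(W(-6, 0)*(-37) + 40903) = (-30468 - 21746)*((140*(6 - 6)/(57 + 140*0))*(-37) + 40903) = -52214*((140*0/(57 + 0))*(-37) + 40903) = -52214*((140*0/57)*(-37) + 40903) = -52214*((140*(1/57)*0)*(-37) + 40903) = -52214*(0*(-37) + 40903) = -52214*(0 + 40903) = -52214*40903 = -2135709242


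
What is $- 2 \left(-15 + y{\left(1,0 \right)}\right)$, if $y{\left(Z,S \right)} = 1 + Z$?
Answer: $26$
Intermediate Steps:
$- 2 \left(-15 + y{\left(1,0 \right)}\right) = - 2 \left(-15 + \left(1 + 1\right)\right) = - 2 \left(-15 + 2\right) = \left(-2\right) \left(-13\right) = 26$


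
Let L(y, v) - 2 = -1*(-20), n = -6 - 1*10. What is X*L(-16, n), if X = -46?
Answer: -1012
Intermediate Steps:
n = -16 (n = -6 - 10 = -16)
L(y, v) = 22 (L(y, v) = 2 - 1*(-20) = 2 + 20 = 22)
X*L(-16, n) = -46*22 = -1012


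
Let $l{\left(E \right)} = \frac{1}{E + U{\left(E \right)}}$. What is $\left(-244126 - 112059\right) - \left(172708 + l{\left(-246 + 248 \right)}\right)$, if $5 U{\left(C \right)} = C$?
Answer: $- \frac{6346721}{12} \approx -5.2889 \cdot 10^{5}$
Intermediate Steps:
$U{\left(C \right)} = \frac{C}{5}$
$l{\left(E \right)} = \frac{5}{6 E}$ ($l{\left(E \right)} = \frac{1}{E + \frac{E}{5}} = \frac{1}{\frac{6}{5} E} = \frac{5}{6 E}$)
$\left(-244126 - 112059\right) - \left(172708 + l{\left(-246 + 248 \right)}\right) = \left(-244126 - 112059\right) - \left(172708 + \frac{5}{6 \left(-246 + 248\right)}\right) = \left(-244126 - 112059\right) - \left(172708 + \frac{5}{6 \cdot 2}\right) = -356185 - \left(172708 + \frac{5}{6} \cdot \frac{1}{2}\right) = -356185 - \frac{2072501}{12} = - \frac{6346721}{12}$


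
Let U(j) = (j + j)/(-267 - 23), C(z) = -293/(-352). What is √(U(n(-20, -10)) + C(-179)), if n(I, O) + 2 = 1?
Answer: √136650030/12760 ≈ 0.91612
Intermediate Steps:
n(I, O) = -1 (n(I, O) = -2 + 1 = -1)
C(z) = 293/352 (C(z) = -293*(-1/352) = 293/352)
U(j) = -j/145 (U(j) = (2*j)/(-290) = (2*j)*(-1/290) = -j/145)
√(U(n(-20, -10)) + C(-179)) = √(-1/145*(-1) + 293/352) = √(1/145 + 293/352) = √(42837/51040) = √136650030/12760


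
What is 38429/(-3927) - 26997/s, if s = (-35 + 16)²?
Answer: -119890088/1417647 ≈ -84.570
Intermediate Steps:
s = 361 (s = (-19)² = 361)
38429/(-3927) - 26997/s = 38429/(-3927) - 26997/361 = 38429*(-1/3927) - 26997*1/361 = -38429/3927 - 26997/361 = -119890088/1417647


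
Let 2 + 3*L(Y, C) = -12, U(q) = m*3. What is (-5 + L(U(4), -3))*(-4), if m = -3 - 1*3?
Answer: 116/3 ≈ 38.667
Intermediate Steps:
m = -6 (m = -3 - 3 = -6)
U(q) = -18 (U(q) = -6*3 = -18)
L(Y, C) = -14/3 (L(Y, C) = -⅔ + (⅓)*(-12) = -⅔ - 4 = -14/3)
(-5 + L(U(4), -3))*(-4) = (-5 - 14/3)*(-4) = -29/3*(-4) = 116/3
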